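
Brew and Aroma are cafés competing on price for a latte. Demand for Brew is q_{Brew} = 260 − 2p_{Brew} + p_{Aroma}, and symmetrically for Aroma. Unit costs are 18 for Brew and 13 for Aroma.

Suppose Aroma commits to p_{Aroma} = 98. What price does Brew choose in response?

Brew's profit: π = (p_{Brew} − 18)(260 − 2p_{Brew} + p_{Aroma}).
∂π/∂p_{Brew} = 296 − 4p_{Brew} + p_{Aroma} = 0 ⇒ p_{Brew} = 74 + 0.25p_{Aroma}.
At p_{Aroma} = 98: p_{Brew} = 74 + 0.25·98 = 98.5.

98.5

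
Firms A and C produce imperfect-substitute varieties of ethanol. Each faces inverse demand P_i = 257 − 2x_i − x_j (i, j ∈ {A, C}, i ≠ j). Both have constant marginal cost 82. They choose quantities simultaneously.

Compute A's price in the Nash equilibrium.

Firm A's profit: π = x_A(257 − 2x_A − x_C) − 82x_A.
∂π/∂x_A = 175 − 4x_A − x_C = 0 ⇒ x_A = 43.75 − 0.25x_C.
By symmetry x_C = x_A; substituting into the reaction function, 1.25x_A = 43.75 and x_A = 35.
P_A = 257 − 2·35 − 35 = 152.

152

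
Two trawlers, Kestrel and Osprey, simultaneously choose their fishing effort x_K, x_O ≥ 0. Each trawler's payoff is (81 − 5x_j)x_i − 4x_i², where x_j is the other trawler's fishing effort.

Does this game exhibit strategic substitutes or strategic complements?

Kestrel's payoff is (81 − 5x_O)x_K − 4x_K².
∂π/∂x_K = 81 − 5x_O − 8x_K = 0, so x_K = 10.125 − 0.625x_O.
The best-response slope dx_K/dx_O = −0.625 < 0: the reaction function is downward-sloping, so the choices are strategic substitutes.

strategic substitutes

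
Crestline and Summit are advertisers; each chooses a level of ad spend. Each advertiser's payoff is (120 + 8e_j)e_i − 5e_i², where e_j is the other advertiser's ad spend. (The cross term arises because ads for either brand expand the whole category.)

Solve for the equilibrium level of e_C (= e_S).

60

Crestline's payoff is (120 + 8e_S)e_C − 5e_C².
∂π/∂e_C = 120 + 8e_S − 10e_C = 0, so e_C = 12 + 0.8e_S.
By symmetry e_S = e_C; substituting into the reaction function, 0.2e_C = 12 and e_C = 60.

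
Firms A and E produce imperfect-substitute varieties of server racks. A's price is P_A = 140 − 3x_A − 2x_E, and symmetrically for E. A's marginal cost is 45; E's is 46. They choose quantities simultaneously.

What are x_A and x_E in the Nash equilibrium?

11.9375, 11.6875

Firm A's profit: π = x_A(140 − 3x_A − 2x_E) − 45x_A.
∂π/∂x_A = 95 − 6x_A − 2x_E = 0 ⇒ x_A = 95/6 − (1/3)x_E.
Similarly x_E = 47/3 − (1/3)x_A.
Substituting the second reaction function into the first: x_A = 95/6 − (1/3)(47/3 − (1/3)x_A), which gives (8/9)x_A = 191/18 ⇒ x_A = 11.9375.
Then x_E = 47/3 − (1/3)·11.9375 = 11.6875.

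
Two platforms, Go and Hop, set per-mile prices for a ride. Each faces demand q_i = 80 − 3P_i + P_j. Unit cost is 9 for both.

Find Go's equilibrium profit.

Go's profit: π = (P_{Go} − 9)(80 − 3P_{Go} + P_{Hop}).
∂π/∂P_{Go} = 107 − 6P_{Go} + P_{Hop} = 0 ⇒ P_{Go} = 107/6 + (1/6)P_{Hop}.
By symmetry P_{Hop} = P_{Go}; substituting into the reaction function, (5/6)P_{Go} = 107/6 and P_{Go} = 21.4.
q_{Go} = 80 − 3·21.4 + 21.4 = 37.2.
Profit = (21.4 − 9)·37.2 = 461.28.

461.28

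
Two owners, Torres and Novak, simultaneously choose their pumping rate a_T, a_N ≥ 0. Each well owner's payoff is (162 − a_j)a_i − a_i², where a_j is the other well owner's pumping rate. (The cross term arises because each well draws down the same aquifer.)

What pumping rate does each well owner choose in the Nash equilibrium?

54

Torres's payoff is (162 − a_N)a_T − a_T².
∂π/∂a_T = 162 − a_N − 2a_T = 0, so a_T = 81 − 0.5a_N.
Setting a_T = a_N in the reaction function: a_T = 81 − 0.5a_T, so a_T = 81 / 1.5 = 54.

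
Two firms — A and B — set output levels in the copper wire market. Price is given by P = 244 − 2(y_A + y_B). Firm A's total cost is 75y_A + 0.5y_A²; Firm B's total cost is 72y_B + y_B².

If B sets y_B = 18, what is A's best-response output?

Firm A's profit: π = y_A(244 − 2(y_A + y_B)) − 75y_A − 0.5y_A².
∂π/∂y_A = 169 − 5y_A − 2y_B = 0, so y_A = 33.8 − 0.4y_B.
At y_B = 18: y_A = 33.8 − 0.4·18 = 26.6.

26.6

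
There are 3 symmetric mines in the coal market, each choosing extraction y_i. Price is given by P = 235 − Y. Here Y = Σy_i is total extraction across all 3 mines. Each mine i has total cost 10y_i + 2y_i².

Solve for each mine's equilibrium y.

28.125

A representative mine's profit is π_i = y_i(235 − Y) − 10y_i − 2y_i², with Y = y_i + Σ_{j≠i} y_j.
First-order condition: 225 − 6y_i − Σ_{j≠i} y_j = 0.
Imposing symmetry (y_j = y for all j) turns Σ_{j≠i} y_j into 2y, so 225 = 8y and y = 28.125.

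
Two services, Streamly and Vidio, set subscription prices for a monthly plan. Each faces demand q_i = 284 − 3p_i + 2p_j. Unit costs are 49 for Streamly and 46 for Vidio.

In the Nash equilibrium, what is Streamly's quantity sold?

Streamly's profit: π = (p_{Streamly} − 49)(284 − 3p_{Streamly} + 2p_{Vidio}).
∂π/∂p_{Streamly} = 431 − 6p_{Streamly} + 2p_{Vidio} = 0 ⇒ p_{Streamly} = 431/6 + (1/3)p_{Vidio}.
Similarly p_{Vidio} = 211/3 + (1/3)p_{Streamly}.
Substituting the second reaction function into the first: p_{Streamly} = 431/6 + (1/3)(211/3 + (1/3)p_{Streamly}), which gives (8/9)p_{Streamly} = 1715/18 ⇒ p_{Streamly} = 107.1875.
Then p_{Vidio} = 211/3 + (1/3)·107.1875 = 106.0625.
q_{Streamly} = 284 − 3·107.1875 + 2·106.0625 = 174.5625.

174.5625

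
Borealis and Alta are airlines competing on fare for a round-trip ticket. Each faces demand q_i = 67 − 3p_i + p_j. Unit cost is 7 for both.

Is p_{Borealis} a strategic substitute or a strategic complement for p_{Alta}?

strategic complements

Borealis's profit: π = (p_{Borealis} − 7)(67 − 3p_{Borealis} + p_{Alta}).
∂π/∂p_{Borealis} = 88 − 6p_{Borealis} + p_{Alta} = 0 ⇒ p_{Borealis} = 44/3 + (1/6)p_{Alta}.
The best-response slope dp_{Borealis}/dp_{Alta} = 1/6 > 0: the reaction function is upward-sloping, so the choices are strategic complements.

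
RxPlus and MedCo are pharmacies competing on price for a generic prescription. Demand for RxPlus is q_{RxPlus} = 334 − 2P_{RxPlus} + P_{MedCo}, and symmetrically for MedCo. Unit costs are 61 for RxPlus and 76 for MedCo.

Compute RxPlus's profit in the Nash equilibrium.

17298

RxPlus's profit: π = (P_{RxPlus} − 61)(334 − 2P_{RxPlus} + P_{MedCo}).
∂π/∂P_{RxPlus} = 456 − 4P_{RxPlus} + P_{MedCo} = 0 ⇒ P_{RxPlus} = 114 + 0.25P_{MedCo}.
Similarly P_{MedCo} = 121.5 + 0.25P_{RxPlus}.
Solving the two reaction functions simultaneously: (1 − (0.25)(0.25))P_{RxPlus} = 114 + 0.25·121.5, so 0.9375P_{RxPlus} = 144.375 and P_{RxPlus} = 154.
Then P_{MedCo} = 121.5 + 0.25·154 = 160.
q_{RxPlus} = 334 − 2·154 + 160 = 186.
Profit = (154 − 61)·186 = 17298.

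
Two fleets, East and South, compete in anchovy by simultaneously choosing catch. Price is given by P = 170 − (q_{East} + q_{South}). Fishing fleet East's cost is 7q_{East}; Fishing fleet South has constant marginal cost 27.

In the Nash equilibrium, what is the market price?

68

Fishing fleet East's profit: π = q_{East}(170 − (q_{East} + q_{South})) − 7q_{East}.
∂π/∂q_{East} = 163 − 2q_{East} − q_{South} = 0, so q_{East} = 81.5 − 0.5q_{South}.
By the same steps for South: q_{South} = 71.5 − 0.5q_{East}.
Substituting the second reaction function into the first: q_{East} = 81.5 − 0.5(71.5 − 0.5q_{East}), which gives 0.75q_{East} = 45.75 ⇒ q_{East} = 61.
Then q_{South} = 71.5 − 0.5·61 = 41.
Equilibrium price: P = 170 − 102 = 68.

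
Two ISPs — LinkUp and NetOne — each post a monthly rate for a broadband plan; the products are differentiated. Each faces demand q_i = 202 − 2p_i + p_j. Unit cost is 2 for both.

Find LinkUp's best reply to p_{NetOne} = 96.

75.5

LinkUp's profit: π = (p_{LinkUp} − 2)(202 − 2p_{LinkUp} + p_{NetOne}).
∂π/∂p_{LinkUp} = 206 − 4p_{LinkUp} + p_{NetOne} = 0 ⇒ p_{LinkUp} = 51.5 + 0.25p_{NetOne}.
At p_{NetOne} = 96: p_{LinkUp} = 51.5 + 0.25·96 = 75.5.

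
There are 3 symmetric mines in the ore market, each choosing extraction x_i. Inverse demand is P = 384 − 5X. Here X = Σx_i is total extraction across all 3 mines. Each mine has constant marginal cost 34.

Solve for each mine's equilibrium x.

17.5

A representative mine's profit is π_i = x_i(384 − 5X) − 34x_i, with X = x_i + Σ_{j≠i} x_j.
First-order condition: 350 − 10x_i − 5Σ_{j≠i} x_j = 0.
In a symmetric equilibrium every mine chooses the same x, so Σ_{j≠i} x_j = 2x. The condition becomes 350 − 20x = 0, giving x = 350/20 = 17.5.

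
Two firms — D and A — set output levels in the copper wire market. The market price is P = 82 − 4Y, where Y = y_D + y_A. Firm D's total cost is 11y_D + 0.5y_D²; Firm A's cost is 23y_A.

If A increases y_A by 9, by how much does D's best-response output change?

-4

Firm D's profit: π = y_D(82 − 4(y_D + y_A)) − 11y_D − 0.5y_D².
∂π/∂y_D = 71 − 9y_D − 4y_A = 0, so y_D = 71/9 − (4/9)y_A.
The reaction-function slope is −4/9, so a 9-unit rise in y_A moves y_D by −4/9 × 9 = −4. D's best response falls — the actions are strategic substitutes.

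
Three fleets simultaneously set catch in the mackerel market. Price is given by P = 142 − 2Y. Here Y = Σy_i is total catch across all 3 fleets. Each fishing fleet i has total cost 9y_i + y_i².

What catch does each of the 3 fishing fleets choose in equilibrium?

13.3

A representative fishing fleet's profit is π_i = y_i(142 − 2Y) − 9y_i − y_i², with Y = y_i + Σ_{j≠i} y_j.
First-order condition: 133 − 6y_i − 2Σ_{j≠i} y_j = 0.
With identical fishing fleets, set every y_j = y: then 133 − 6y − 4y = 0, i.e. y = 133/10 = 13.3.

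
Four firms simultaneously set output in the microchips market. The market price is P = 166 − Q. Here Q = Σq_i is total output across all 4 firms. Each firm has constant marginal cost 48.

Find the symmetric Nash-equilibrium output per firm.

23.6

A representative firm's profit is π_i = q_i(166 − Q) − 48q_i, with Q = q_i + Σ_{j≠i} q_j.
First-order condition: 118 − 2q_i − Σ_{j≠i} q_j = 0.
With identical firms, set every q_j = q: then 118 − 2q − 3q = 0, i.e. q = 118/5 = 23.6.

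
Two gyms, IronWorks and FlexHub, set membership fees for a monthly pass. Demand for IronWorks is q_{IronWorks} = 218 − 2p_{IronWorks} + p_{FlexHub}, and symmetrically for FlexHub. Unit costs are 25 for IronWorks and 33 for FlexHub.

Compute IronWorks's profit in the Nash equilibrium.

8554.32

IronWorks's profit: π = (p_{IronWorks} − 25)(218 − 2p_{IronWorks} + p_{FlexHub}).
∂π/∂p_{IronWorks} = 268 − 4p_{IronWorks} + p_{FlexHub} = 0 ⇒ p_{IronWorks} = 67 + 0.25p_{FlexHub}.
Similarly p_{FlexHub} = 71 + 0.25p_{IronWorks}.
Plugging p_{FlexHub} into IronWorks's best response: p_{IronWorks} = 67 + 0.25(71 + 0.25p_{IronWorks}) ⇒ 0.9375p_{IronWorks} = 84.75, so p_{IronWorks} = 90.4.
Then p_{FlexHub} = 71 + 0.25·90.4 = 93.6.
q_{IronWorks} = 218 − 2·90.4 + 93.6 = 130.8.
Profit = (90.4 − 25)·130.8 = 8554.32.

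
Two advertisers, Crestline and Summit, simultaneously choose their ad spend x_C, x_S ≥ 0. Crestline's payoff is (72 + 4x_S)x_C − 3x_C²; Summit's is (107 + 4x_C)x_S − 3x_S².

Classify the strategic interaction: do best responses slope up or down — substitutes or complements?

Expanding Crestline's payoff: 72x_C + 4x_Sx_C − 3x_C².
∂π/∂x_C = 72 + 4x_S − 6x_C = 0, so x_C = 12 + (2/3)x_S.
The best-response slope dx_C/dx_S = 2/3 > 0: the reaction function is upward-sloping, so the choices are strategic complements.

strategic complements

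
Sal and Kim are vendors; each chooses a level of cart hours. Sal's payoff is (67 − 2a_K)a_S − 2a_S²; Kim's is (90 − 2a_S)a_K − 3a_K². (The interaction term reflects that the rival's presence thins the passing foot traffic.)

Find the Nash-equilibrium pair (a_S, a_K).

Expanding Sal's payoff: 67a_S − 2a_Ka_S − 2a_S².
∂π/∂a_S = 67 − 2a_K − 4a_S = 0, so a_S = 16.75 − 0.5a_K.
Likewise for Kim: a_K = 15 − (1/3)a_S.
Substituting the second reaction function into the first: a_S = 16.75 − 0.5(15 − (1/3)a_S), which gives (5/6)a_S = 9.25 ⇒ a_S = 11.1.
Then a_K = 15 − (1/3)·11.1 = 11.3.

11.1, 11.3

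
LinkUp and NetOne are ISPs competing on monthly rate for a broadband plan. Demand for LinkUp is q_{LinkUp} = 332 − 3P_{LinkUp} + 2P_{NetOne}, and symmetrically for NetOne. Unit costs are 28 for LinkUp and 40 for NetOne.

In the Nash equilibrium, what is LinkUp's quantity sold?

234.75

LinkUp's profit: π = (P_{LinkUp} − 28)(332 − 3P_{LinkUp} + 2P_{NetOne}).
∂π/∂P_{LinkUp} = 416 − 6P_{LinkUp} + 2P_{NetOne} = 0 ⇒ P_{LinkUp} = 208/3 + (1/3)P_{NetOne}.
Similarly P_{NetOne} = 226/3 + (1/3)P_{LinkUp}.
Substituting the second reaction function into the first: P_{LinkUp} = 208/3 + (1/3)(226/3 + (1/3)P_{LinkUp}), which gives (8/9)P_{LinkUp} = 850/9 ⇒ P_{LinkUp} = 106.25.
Then P_{NetOne} = 226/3 + (1/3)·106.25 = 110.75.
q_{LinkUp} = 332 − 3·106.25 + 2·110.75 = 234.75.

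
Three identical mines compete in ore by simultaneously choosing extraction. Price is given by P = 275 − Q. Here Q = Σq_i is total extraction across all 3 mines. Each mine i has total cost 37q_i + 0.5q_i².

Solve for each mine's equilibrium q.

A representative mine's profit is π_i = q_i(275 − Q) − 37q_i − 0.5q_i², with Q = q_i + Σ_{j≠i} q_j.
First-order condition: 238 − 3q_i − Σ_{j≠i} q_j = 0.
Imposing symmetry (q_j = q for all j) turns Σ_{j≠i} q_j into 2q, so 238 = 5q and q = 47.6.

47.6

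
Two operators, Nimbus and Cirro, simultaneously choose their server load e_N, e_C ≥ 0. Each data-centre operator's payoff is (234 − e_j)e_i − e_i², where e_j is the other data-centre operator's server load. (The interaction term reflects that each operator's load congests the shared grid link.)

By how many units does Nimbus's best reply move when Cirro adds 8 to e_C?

Nimbus's payoff is (234 − e_C)e_N − e_N².
∂π/∂e_N = 234 − e_C − 2e_N = 0, so e_N = 117 − 0.5e_C.
The reaction-function slope is −0.5, so an 8-unit rise in e_C moves e_N by −0.5 × 8 = −4. Nimbus's best response falls — the actions are strategic substitutes.

-4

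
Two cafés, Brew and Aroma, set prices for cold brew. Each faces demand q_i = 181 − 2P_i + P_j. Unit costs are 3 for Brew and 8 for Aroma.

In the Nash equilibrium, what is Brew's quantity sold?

120

Brew's profit: π = (P_{Brew} − 3)(181 − 2P_{Brew} + P_{Aroma}).
∂π/∂P_{Brew} = 187 − 4P_{Brew} + P_{Aroma} = 0 ⇒ P_{Brew} = 46.75 + 0.25P_{Aroma}.
Similarly P_{Aroma} = 49.25 + 0.25P_{Brew}.
Substituting the second reaction function into the first: P_{Brew} = 46.75 + 0.25(49.25 + 0.25P_{Brew}), which gives 0.9375P_{Brew} = 59.0625 ⇒ P_{Brew} = 63.
Then P_{Aroma} = 49.25 + 0.25·63 = 65.
q_{Brew} = 181 − 2·63 + 65 = 120.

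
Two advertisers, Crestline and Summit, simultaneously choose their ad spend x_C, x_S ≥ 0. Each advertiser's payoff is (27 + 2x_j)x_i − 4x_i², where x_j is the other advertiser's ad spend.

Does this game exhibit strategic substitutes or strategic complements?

strategic complements

Crestline's payoff is (27 + 2x_S)x_C − 4x_C².
∂π/∂x_C = 27 + 2x_S − 8x_C = 0, so x_C = 3.375 + 0.25x_S.
The best-response slope dx_C/dx_S = 0.25 > 0: the reaction function is upward-sloping, so the choices are strategic complements.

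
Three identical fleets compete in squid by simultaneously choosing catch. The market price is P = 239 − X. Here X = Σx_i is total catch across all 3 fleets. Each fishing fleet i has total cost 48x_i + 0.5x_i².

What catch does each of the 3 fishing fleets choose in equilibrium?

38.2

A representative fishing fleet's profit is π_i = x_i(239 − X) − 48x_i − 0.5x_i², with X = x_i + Σ_{j≠i} x_j.
First-order condition: 191 − 3x_i − Σ_{j≠i} x_j = 0.
Imposing symmetry (x_j = x for all j) turns Σ_{j≠i} x_j into 2x, so 191 = 5x and x = 38.2.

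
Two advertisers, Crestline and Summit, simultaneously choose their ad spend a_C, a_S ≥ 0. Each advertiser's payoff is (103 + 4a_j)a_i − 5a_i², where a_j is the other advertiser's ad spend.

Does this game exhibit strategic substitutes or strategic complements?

Crestline's payoff is (103 + 4a_S)a_C − 5a_C².
∂π/∂a_C = 103 + 4a_S − 10a_C = 0, so a_C = 10.3 + 0.4a_S.
The best-response slope da_C/da_S = 0.4 > 0: the reaction function is upward-sloping, so the choices are strategic complements.

strategic complements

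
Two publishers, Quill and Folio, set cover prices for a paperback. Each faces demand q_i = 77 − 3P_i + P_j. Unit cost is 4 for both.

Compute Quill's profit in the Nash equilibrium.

Quill's profit: π = (P_{Quill} − 4)(77 − 3P_{Quill} + P_{Folio}).
∂π/∂P_{Quill} = 89 − 6P_{Quill} + P_{Folio} = 0 ⇒ P_{Quill} = 89/6 + (1/6)P_{Folio}.
Setting P_{Quill} = P_{Folio} in the reaction function: P_{Quill} = 89/6 + (1/6)P_{Quill}, so P_{Quill} = (89/6) / (5/6) = 17.8.
q_{Quill} = 77 − 3·17.8 + 17.8 = 41.4.
Profit = (17.8 − 4)·41.4 = 571.32.

571.32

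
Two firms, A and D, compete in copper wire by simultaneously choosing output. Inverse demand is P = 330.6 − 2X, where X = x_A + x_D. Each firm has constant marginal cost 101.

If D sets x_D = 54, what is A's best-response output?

30.4

Firm A's profit: π = x_A(330.6 − 2(x_A + x_D)) − 101x_A.
∂π/∂x_A = 229.6 − 4x_A − 2x_D = 0, so x_A = 57.4 − 0.5x_D.
At x_D = 54: x_A = 57.4 − 0.5·54 = 30.4.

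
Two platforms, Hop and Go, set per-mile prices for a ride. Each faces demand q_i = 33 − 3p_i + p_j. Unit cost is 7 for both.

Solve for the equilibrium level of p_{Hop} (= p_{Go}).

10.8

Hop's profit: π = (p_{Hop} − 7)(33 − 3p_{Hop} + p_{Go}).
∂π/∂p_{Hop} = 54 − 6p_{Hop} + p_{Go} = 0 ⇒ p_{Hop} = 9 + (1/6)p_{Go}.
The game is symmetric, so in equilibrium p_{Go} = p_{Hop}: the reaction function gives (5/6)p_{Hop} = 9, hence p_{Hop} = 10.8.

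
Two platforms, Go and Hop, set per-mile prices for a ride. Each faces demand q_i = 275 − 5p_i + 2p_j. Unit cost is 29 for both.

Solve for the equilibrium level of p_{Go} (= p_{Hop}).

Go's profit: π = (p_{Go} − 29)(275 − 5p_{Go} + 2p_{Hop}).
∂π/∂p_{Go} = 420 − 10p_{Go} + 2p_{Hop} = 0 ⇒ p_{Go} = 42 + 0.2p_{Hop}.
The game is symmetric, so in equilibrium p_{Hop} = p_{Go}: the reaction function gives 0.8p_{Go} = 42, hence p_{Go} = 52.5.

52.5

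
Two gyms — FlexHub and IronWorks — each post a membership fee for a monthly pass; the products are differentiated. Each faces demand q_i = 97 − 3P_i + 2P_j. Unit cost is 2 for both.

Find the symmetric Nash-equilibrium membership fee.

25.75

FlexHub's profit: π = (P_{FlexHub} − 2)(97 − 3P_{FlexHub} + 2P_{IronWorks}).
∂π/∂P_{FlexHub} = 103 − 6P_{FlexHub} + 2P_{IronWorks} = 0 ⇒ P_{FlexHub} = 103/6 + (1/3)P_{IronWorks}.
Setting P_{FlexHub} = P_{IronWorks} in the reaction function: P_{FlexHub} = 103/6 + (1/3)P_{FlexHub}, so P_{FlexHub} = (103/6) / (2/3) = 25.75.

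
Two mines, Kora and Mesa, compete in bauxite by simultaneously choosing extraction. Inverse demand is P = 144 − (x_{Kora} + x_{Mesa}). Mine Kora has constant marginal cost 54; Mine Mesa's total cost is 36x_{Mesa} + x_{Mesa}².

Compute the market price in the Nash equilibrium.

Mine Kora's profit: π = x_{Kora}(144 − (x_{Kora} + x_{Mesa})) − 54x_{Kora}.
∂π/∂x_{Kora} = 90 − 2x_{Kora} − x_{Mesa} = 0, so x_{Kora} = 45 − 0.5x_{Mesa}.
For Mesa: ∂π/∂x_{Mesa} = 108 − 4x_{Mesa} − x_{Kora} = 0 ⇒ x_{Mesa} = 27 − 0.25x_{Kora}.
Substituting the second reaction function into the first: x_{Kora} = 45 − 0.5(27 − 0.25x_{Kora}), which gives 0.875x_{Kora} = 31.5 ⇒ x_{Kora} = 36.
Then x_{Mesa} = 27 − 0.25·36 = 18.
Equilibrium price: P = 144 − 54 = 90.

90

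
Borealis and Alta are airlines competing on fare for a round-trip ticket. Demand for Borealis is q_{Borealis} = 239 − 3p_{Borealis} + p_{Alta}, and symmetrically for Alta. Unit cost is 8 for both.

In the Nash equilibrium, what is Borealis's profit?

5967.48

Borealis's profit: π = (p_{Borealis} − 8)(239 − 3p_{Borealis} + p_{Alta}).
∂π/∂p_{Borealis} = 263 − 6p_{Borealis} + p_{Alta} = 0 ⇒ p_{Borealis} = 263/6 + (1/6)p_{Alta}.
Setting p_{Borealis} = p_{Alta} in the reaction function: p_{Borealis} = 263/6 + (1/6)p_{Borealis}, so p_{Borealis} = (263/6) / (5/6) = 52.6.
q_{Borealis} = 239 − 3·52.6 + 52.6 = 133.8.
Profit = (52.6 − 8)·133.8 = 5967.48.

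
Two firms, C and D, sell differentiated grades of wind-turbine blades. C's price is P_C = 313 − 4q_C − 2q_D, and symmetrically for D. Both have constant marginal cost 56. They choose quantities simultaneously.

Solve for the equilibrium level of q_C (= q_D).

25.7

Firm C's profit: π = q_C(313 − 4q_C − 2q_D) − 56q_C.
∂π/∂q_C = 257 − 8q_C − 2q_D = 0 ⇒ q_C = 32.125 − 0.25q_D.
The game is symmetric, so in equilibrium q_D = q_C: the reaction function gives 1.25q_C = 32.125, hence q_C = 25.7.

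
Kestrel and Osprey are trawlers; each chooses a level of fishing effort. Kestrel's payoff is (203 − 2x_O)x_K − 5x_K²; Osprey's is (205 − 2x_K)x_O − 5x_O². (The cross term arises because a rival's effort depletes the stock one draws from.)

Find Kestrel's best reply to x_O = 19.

Expanding Kestrel's payoff: 203x_K − 2x_Ox_K − 5x_K².
∂π/∂x_K = 203 − 2x_O − 10x_K = 0, so x_K = 20.3 − 0.2x_O.
At x_O = 19: x_K = 20.3 − 0.2·19 = 16.5.

16.5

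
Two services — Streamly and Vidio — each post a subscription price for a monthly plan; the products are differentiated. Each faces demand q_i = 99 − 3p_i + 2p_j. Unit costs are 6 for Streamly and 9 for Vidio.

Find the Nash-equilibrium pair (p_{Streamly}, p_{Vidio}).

Streamly's profit: π = (p_{Streamly} − 6)(99 − 3p_{Streamly} + 2p_{Vidio}).
∂π/∂p_{Streamly} = 117 − 6p_{Streamly} + 2p_{Vidio} = 0 ⇒ p_{Streamly} = 19.5 + (1/3)p_{Vidio}.
Similarly p_{Vidio} = 21 + (1/3)p_{Streamly}.
Plugging p_{Vidio} into Streamly's best response: p_{Streamly} = 19.5 + (1/3)(21 + (1/3)p_{Streamly}) ⇒ (8/9)p_{Streamly} = 26.5, so p_{Streamly} = 29.8125.
Then p_{Vidio} = 21 + (1/3)·29.8125 = 30.9375.

29.8125, 30.9375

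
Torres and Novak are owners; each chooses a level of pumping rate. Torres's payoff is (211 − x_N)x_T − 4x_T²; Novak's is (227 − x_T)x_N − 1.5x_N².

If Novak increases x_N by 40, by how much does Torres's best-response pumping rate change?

Expanding Torres's payoff: 211x_T − x_Nx_T − 4x_T².
∂π/∂x_T = 211 − x_N − 8x_T = 0, so x_T = 26.375 − 0.125x_N.
The reaction-function slope is −0.125, so a 40-unit rise in x_N moves x_T by −0.125 × 40 = −5. Torres's best response falls — the actions are strategic substitutes.

-5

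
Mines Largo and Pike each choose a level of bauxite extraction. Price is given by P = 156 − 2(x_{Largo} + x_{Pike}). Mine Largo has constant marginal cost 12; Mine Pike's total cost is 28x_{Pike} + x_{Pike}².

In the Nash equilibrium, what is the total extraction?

41.6

Mine Largo's profit: π = x_{Largo}(156 − 2(x_{Largo} + x_{Pike})) − 12x_{Largo}.
∂π/∂x_{Largo} = 144 − 4x_{Largo} − 2x_{Pike} = 0, so x_{Largo} = 36 − 0.5x_{Pike}.
For Pike: ∂π/∂x_{Pike} = 128 − 6x_{Pike} − 2x_{Largo} = 0 ⇒ x_{Pike} = 64/3 − (1/3)x_{Largo}.
Plugging x_{Pike} into Largo's best response: x_{Largo} = 36 − 0.5(64/3 − (1/3)x_{Largo}) ⇒ (5/6)x_{Largo} = 76/3, so x_{Largo} = 30.4.
Then x_{Pike} = 64/3 − (1/3)·30.4 = 11.2.
Total extraction: 30.4 + 11.2 = 41.6.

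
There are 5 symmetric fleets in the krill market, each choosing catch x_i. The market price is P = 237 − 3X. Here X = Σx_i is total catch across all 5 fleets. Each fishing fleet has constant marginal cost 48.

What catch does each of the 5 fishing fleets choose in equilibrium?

10.5

A representative fishing fleet's profit is π_i = x_i(237 − 3X) − 48x_i, with X = x_i + Σ_{j≠i} x_j.
First-order condition: 189 − 6x_i − 3Σ_{j≠i} x_j = 0.
With identical fishing fleets, set every x_j = x: then 189 − 6x − 12x = 0, i.e. x = 189/18 = 10.5.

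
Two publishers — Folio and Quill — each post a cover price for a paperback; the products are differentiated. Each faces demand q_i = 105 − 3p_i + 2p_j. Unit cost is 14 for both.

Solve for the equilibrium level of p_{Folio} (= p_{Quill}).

Folio's profit: π = (p_{Folio} − 14)(105 − 3p_{Folio} + 2p_{Quill}).
∂π/∂p_{Folio} = 147 − 6p_{Folio} + 2p_{Quill} = 0 ⇒ p_{Folio} = 24.5 + (1/3)p_{Quill}.
The game is symmetric, so in equilibrium p_{Quill} = p_{Folio}: the reaction function gives (2/3)p_{Folio} = 24.5, hence p_{Folio} = 36.75.

36.75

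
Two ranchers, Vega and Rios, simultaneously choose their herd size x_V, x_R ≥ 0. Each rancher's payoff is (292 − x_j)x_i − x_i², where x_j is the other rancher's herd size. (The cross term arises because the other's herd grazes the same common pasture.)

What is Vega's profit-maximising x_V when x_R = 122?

Vega's payoff is (292 − x_R)x_V − x_V².
∂π/∂x_V = 292 − x_R − 2x_V = 0, so x_V = 146 − 0.5x_R.
At x_R = 122: x_V = 146 − 0.5·122 = 85.

85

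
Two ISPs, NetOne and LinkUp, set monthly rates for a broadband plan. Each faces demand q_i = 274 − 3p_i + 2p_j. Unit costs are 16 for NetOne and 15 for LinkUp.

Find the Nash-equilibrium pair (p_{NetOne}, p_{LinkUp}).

NetOne's profit: π = (p_{NetOne} − 16)(274 − 3p_{NetOne} + 2p_{LinkUp}).
∂π/∂p_{NetOne} = 322 − 6p_{NetOne} + 2p_{LinkUp} = 0 ⇒ p_{NetOne} = 161/3 + (1/3)p_{LinkUp}.
Similarly p_{LinkUp} = 319/6 + (1/3)p_{NetOne}.
Plugging p_{LinkUp} into NetOne's best response: p_{NetOne} = 161/3 + (1/3)(319/6 + (1/3)p_{NetOne}) ⇒ (8/9)p_{NetOne} = 1285/18, so p_{NetOne} = 80.3125.
Then p_{LinkUp} = 319/6 + (1/3)·80.3125 = 79.9375.

80.3125, 79.9375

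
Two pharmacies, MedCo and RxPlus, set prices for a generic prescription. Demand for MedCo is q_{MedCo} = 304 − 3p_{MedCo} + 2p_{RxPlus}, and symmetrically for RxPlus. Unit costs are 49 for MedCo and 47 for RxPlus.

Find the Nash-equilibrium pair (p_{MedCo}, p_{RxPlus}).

MedCo's profit: π = (p_{MedCo} − 49)(304 − 3p_{MedCo} + 2p_{RxPlus}).
∂π/∂p_{MedCo} = 451 − 6p_{MedCo} + 2p_{RxPlus} = 0 ⇒ p_{MedCo} = 451/6 + (1/3)p_{RxPlus}.
Similarly p_{RxPlus} = 445/6 + (1/3)p_{MedCo}.
Substituting the second reaction function into the first: p_{MedCo} = 451/6 + (1/3)(445/6 + (1/3)p_{MedCo}), which gives (8/9)p_{MedCo} = 899/9 ⇒ p_{MedCo} = 112.375.
Then p_{RxPlus} = 445/6 + (1/3)·112.375 = 111.625.

112.375, 111.625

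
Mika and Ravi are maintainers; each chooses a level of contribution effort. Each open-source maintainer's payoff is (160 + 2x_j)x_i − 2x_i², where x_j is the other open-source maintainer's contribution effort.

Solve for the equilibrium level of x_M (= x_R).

Mika's payoff is (160 + 2x_R)x_M − 2x_M².
∂π/∂x_M = 160 + 2x_R − 4x_M = 0, so x_M = 40 + 0.5x_R.
The game is symmetric, so in equilibrium x_R = x_M: the reaction function gives 0.5x_M = 40, hence x_M = 80.

80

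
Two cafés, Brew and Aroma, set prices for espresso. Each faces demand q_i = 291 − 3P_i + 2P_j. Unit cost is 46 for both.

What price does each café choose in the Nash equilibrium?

107.25

Brew's profit: π = (P_{Brew} − 46)(291 − 3P_{Brew} + 2P_{Aroma}).
∂π/∂P_{Brew} = 429 − 6P_{Brew} + 2P_{Aroma} = 0 ⇒ P_{Brew} = 71.5 + (1/3)P_{Aroma}.
Setting P_{Brew} = P_{Aroma} in the reaction function: P_{Brew} = 71.5 + (1/3)P_{Brew}, so P_{Brew} = 71.5 / (2/3) = 107.25.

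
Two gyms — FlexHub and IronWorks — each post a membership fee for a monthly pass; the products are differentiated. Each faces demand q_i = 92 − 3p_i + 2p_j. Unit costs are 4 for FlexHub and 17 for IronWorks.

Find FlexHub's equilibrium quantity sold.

FlexHub's profit: π = (p_{FlexHub} − 4)(92 − 3p_{FlexHub} + 2p_{IronWorks}).
∂π/∂p_{FlexHub} = 104 − 6p_{FlexHub} + 2p_{IronWorks} = 0 ⇒ p_{FlexHub} = 52/3 + (1/3)p_{IronWorks}.
Similarly p_{IronWorks} = 143/6 + (1/3)p_{FlexHub}.
Plugging p_{IronWorks} into FlexHub's best response: p_{FlexHub} = 52/3 + (1/3)(143/6 + (1/3)p_{FlexHub}) ⇒ (8/9)p_{FlexHub} = 455/18, so p_{FlexHub} = 28.4375.
Then p_{IronWorks} = 143/6 + (1/3)·28.4375 = 33.3125.
q_{FlexHub} = 92 − 3·28.4375 + 2·33.3125 = 73.3125.

73.3125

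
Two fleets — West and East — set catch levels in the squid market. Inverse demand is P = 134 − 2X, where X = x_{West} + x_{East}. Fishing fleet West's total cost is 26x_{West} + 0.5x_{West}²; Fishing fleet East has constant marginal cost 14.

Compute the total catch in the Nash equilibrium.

36

Fishing fleet West's profit: π = x_{West}(134 − 2(x_{West} + x_{East})) − 26x_{West} − 0.5x_{West}².
∂π/∂x_{West} = 108 − 5x_{West} − 2x_{East} = 0, so x_{West} = 21.6 − 0.4x_{East}.
For East: ∂π/∂x_{East} = 120 − 4x_{East} − 2x_{West} = 0 ⇒ x_{East} = 30 − 0.5x_{West}.
Solving the two reaction functions simultaneously: (1 − (−0.4)(−0.5))x_{West} = 21.6 − 0.4·30, so 0.8x_{West} = 9.6 and x_{West} = 12.
Then x_{East} = 30 − 0.5·12 = 24.
Total catch: 12 + 24 = 36.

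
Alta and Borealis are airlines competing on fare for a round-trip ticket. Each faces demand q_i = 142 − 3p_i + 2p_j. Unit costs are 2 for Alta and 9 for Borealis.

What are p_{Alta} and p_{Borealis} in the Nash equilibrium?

38.3125, 40.9375

Alta's profit: π = (p_{Alta} − 2)(142 − 3p_{Alta} + 2p_{Borealis}).
∂π/∂p_{Alta} = 148 − 6p_{Alta} + 2p_{Borealis} = 0 ⇒ p_{Alta} = 74/3 + (1/3)p_{Borealis}.
Similarly p_{Borealis} = 169/6 + (1/3)p_{Alta}.
Solving the two reaction functions simultaneously: (1 − (1/3)(1/3))p_{Alta} = 74/3 + (1/3)·(169/6), so (8/9)p_{Alta} = 613/18 and p_{Alta} = 38.3125.
Then p_{Borealis} = 169/6 + (1/3)·38.3125 = 40.9375.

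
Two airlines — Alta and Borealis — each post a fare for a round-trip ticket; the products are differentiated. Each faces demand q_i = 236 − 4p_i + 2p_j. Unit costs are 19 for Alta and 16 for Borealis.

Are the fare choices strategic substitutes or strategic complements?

strategic complements

Alta's profit: π = (p_{Alta} − 19)(236 − 4p_{Alta} + 2p_{Borealis}).
∂π/∂p_{Alta} = 312 − 8p_{Alta} + 2p_{Borealis} = 0 ⇒ p_{Alta} = 39 + 0.25p_{Borealis}.
The best-response slope dp_{Alta}/dp_{Borealis} = 0.25 > 0: the reaction function is upward-sloping, so the choices are strategic complements.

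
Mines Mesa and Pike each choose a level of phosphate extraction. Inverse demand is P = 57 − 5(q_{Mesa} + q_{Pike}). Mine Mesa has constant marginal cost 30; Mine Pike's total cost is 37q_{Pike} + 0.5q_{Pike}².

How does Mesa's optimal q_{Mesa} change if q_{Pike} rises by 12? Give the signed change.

Mine Mesa's profit: π = q_{Mesa}(57 − 5(q_{Mesa} + q_{Pike})) − 30q_{Mesa}.
∂π/∂q_{Mesa} = 27 − 10q_{Mesa} − 5q_{Pike} = 0, so q_{Mesa} = 2.7 − 0.5q_{Pike}.
The reaction-function slope is −0.5, so a 12-unit rise in q_{Pike} moves q_{Mesa} by −0.5 × 12 = −6. Mesa's best response falls — the actions are strategic substitutes.

-6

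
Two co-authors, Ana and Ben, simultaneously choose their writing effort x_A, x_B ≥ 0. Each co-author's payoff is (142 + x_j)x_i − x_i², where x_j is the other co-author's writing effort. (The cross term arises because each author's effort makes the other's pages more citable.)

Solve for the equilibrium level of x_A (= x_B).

142

Ana's payoff is (142 + x_B)x_A − x_A².
∂π/∂x_A = 142 + x_B − 2x_A = 0, so x_A = 71 + 0.5x_B.
By symmetry x_B = x_A; substituting into the reaction function, 0.5x_A = 71 and x_A = 142.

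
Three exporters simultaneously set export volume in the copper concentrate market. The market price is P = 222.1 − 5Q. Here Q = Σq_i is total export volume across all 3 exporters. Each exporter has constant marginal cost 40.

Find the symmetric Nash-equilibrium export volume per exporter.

A representative exporter's profit is π_i = q_i(222.1 − 5Q) − 40q_i, with Q = q_i + Σ_{j≠i} q_j.
First-order condition: 182.1 − 10q_i − 5Σ_{j≠i} q_j = 0.
In a symmetric equilibrium every exporter chooses the same q, so Σ_{j≠i} q_j = 2q. The condition becomes 182.1 − 20q = 0, giving q = 182.1/20 = 9.105.

9.105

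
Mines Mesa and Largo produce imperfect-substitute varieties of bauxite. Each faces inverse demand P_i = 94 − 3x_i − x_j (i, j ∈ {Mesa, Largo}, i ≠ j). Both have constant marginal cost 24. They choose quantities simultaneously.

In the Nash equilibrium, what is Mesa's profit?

300

Mine Mesa's profit: π = x_{Mesa}(94 − 3x_{Mesa} − x_{Largo}) − 24x_{Mesa}.
∂π/∂x_{Mesa} = 70 − 6x_{Mesa} − x_{Largo} = 0 ⇒ x_{Mesa} = 35/3 − (1/6)x_{Largo}.
Setting x_{Mesa} = x_{Largo} in the reaction function: x_{Mesa} = 35/3 − (1/6)x_{Mesa}, so x_{Mesa} = (35/3) / (7/6) = 10.
P_{Mesa} = 94 − 3·10 − 10 = 54.
Profit = (54 − 24)·10 = 300.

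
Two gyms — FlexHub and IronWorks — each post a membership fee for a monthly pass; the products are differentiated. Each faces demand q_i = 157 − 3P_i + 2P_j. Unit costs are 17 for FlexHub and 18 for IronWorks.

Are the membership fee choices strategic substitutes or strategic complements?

FlexHub's profit: π = (P_{FlexHub} − 17)(157 − 3P_{FlexHub} + 2P_{IronWorks}).
∂π/∂P_{FlexHub} = 208 − 6P_{FlexHub} + 2P_{IronWorks} = 0 ⇒ P_{FlexHub} = 104/3 + (1/3)P_{IronWorks}.
The best-response slope dP_{FlexHub}/dP_{IronWorks} = 1/3 > 0: the reaction function is upward-sloping, so the choices are strategic complements.

strategic complements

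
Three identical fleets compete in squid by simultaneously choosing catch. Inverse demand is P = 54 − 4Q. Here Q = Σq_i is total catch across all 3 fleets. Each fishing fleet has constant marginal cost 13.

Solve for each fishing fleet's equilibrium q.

2.5625

A representative fishing fleet's profit is π_i = q_i(54 − 4Q) − 13q_i, with Q = q_i + Σ_{j≠i} q_j.
First-order condition: 41 − 8q_i − 4Σ_{j≠i} q_j = 0.
In a symmetric equilibrium every fishing fleet chooses the same q, so Σ_{j≠i} q_j = 2q. The condition becomes 41 − 16q = 0, giving q = 41/16 = 2.5625.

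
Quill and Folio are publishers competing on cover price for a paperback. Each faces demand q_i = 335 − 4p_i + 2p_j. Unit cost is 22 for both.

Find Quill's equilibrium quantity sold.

194

Quill's profit: π = (p_{Quill} − 22)(335 − 4p_{Quill} + 2p_{Folio}).
∂π/∂p_{Quill} = 423 − 8p_{Quill} + 2p_{Folio} = 0 ⇒ p_{Quill} = 52.875 + 0.25p_{Folio}.
By symmetry p_{Folio} = p_{Quill}; substituting into the reaction function, 0.75p_{Quill} = 52.875 and p_{Quill} = 70.5.
q_{Quill} = 335 − 4·70.5 + 2·70.5 = 194.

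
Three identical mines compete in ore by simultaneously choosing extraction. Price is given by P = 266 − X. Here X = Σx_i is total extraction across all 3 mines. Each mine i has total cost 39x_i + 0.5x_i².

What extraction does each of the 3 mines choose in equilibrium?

45.4

A representative mine's profit is π_i = x_i(266 − X) − 39x_i − 0.5x_i², with X = x_i + Σ_{j≠i} x_j.
First-order condition: 227 − 3x_i − Σ_{j≠i} x_j = 0.
In a symmetric equilibrium every mine chooses the same x, so Σ_{j≠i} x_j = 2x. The condition becomes 227 − 5x = 0, giving x = 227/5 = 45.4.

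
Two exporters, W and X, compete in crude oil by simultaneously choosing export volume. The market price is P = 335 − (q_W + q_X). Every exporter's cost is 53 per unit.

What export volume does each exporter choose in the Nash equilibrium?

94

Exporter W's profit: π = q_W(335 − (q_W + q_X)) − 53q_W.
∂π/∂q_W = 282 − 2q_W − q_X = 0, so q_W = 141 − 0.5q_X.
Setting q_W = q_X in the reaction function: q_W = 141 − 0.5q_W, so q_W = 141 / 1.5 = 94.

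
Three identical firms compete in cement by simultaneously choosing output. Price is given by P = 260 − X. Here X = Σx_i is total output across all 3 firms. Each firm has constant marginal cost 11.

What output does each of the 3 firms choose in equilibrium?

A representative firm's profit is π_i = x_i(260 − X) − 11x_i, with X = x_i + Σ_{j≠i} x_j.
First-order condition: 249 − 2x_i − Σ_{j≠i} x_j = 0.
With identical firms, set every x_j = x: then 249 − 2x − 2x = 0, i.e. x = 249/4 = 62.25.

62.25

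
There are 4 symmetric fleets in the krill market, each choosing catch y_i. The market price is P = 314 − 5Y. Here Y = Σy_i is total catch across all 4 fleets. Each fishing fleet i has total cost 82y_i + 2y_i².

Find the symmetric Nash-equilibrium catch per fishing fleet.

A representative fishing fleet's profit is π_i = y_i(314 − 5Y) − 82y_i − 2y_i², with Y = y_i + Σ_{j≠i} y_j.
First-order condition: 232 − 14y_i − 5Σ_{j≠i} y_j = 0.
Imposing symmetry (y_j = y for all j) turns Σ_{j≠i} y_j into 3y, so 232 = 29y and y = 8.

8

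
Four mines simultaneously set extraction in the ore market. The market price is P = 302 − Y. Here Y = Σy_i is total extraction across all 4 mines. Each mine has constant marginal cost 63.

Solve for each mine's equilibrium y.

47.8

A representative mine's profit is π_i = y_i(302 − Y) − 63y_i, with Y = y_i + Σ_{j≠i} y_j.
First-order condition: 239 − 2y_i − Σ_{j≠i} y_j = 0.
With identical mines, set every y_j = y: then 239 − 2y − 3y = 0, i.e. y = 239/5 = 47.8.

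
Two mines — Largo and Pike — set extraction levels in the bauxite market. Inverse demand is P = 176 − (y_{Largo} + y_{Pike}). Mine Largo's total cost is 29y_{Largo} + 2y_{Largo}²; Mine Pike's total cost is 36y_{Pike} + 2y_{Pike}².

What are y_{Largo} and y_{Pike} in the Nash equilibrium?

21.2, 19.8

Mine Largo's profit: π = y_{Largo}(176 − (y_{Largo} + y_{Pike})) − 29y_{Largo} − 2y_{Largo}².
∂π/∂y_{Largo} = 147 − 6y_{Largo} − y_{Pike} = 0, so y_{Largo} = 24.5 − (1/6)y_{Pike}.
By the same steps for Pike: y_{Pike} = 70/3 − (1/6)y_{Largo}.
Solving the two reaction functions simultaneously: (1 − (−1/6)(−1/6))y_{Largo} = 24.5 − (1/6)·(70/3), so (35/36)y_{Largo} = 371/18 and y_{Largo} = 21.2.
Then y_{Pike} = 70/3 − (1/6)·21.2 = 19.8.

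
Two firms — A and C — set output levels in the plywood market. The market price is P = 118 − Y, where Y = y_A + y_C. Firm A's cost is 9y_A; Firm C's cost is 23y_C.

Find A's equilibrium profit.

1681

Firm A's profit: π = y_A(118 − (y_A + y_C)) − 9y_A.
∂π/∂y_A = 109 − 2y_A − y_C = 0, so y_A = 54.5 − 0.5y_C.
By the same steps for C: y_C = 47.5 − 0.5y_A.
Solving the two reaction functions simultaneously: (1 − (−0.5)(−0.5))y_A = 54.5 − 0.5·47.5, so 0.75y_A = 30.75 and y_A = 41.
Then y_C = 47.5 − 0.5·41 = 27.
Price P = 118 − 68 = 50.
A's profit: (50 − 9)·41 = 1681.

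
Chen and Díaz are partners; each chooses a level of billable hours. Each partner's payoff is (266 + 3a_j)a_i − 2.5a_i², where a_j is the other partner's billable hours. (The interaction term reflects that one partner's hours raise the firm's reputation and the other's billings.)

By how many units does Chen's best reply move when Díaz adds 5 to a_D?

3

Chen's payoff is (266 + 3a_D)a_C − 2.5a_C².
∂π/∂a_C = 266 + 3a_D − 5a_C = 0, so a_C = 53.2 + 0.6a_D.
The reaction-function slope is 0.6, so a 5-unit rise in a_D moves a_C by 0.6 × 5 = 3. Chen's best response rises — the actions are strategic complements.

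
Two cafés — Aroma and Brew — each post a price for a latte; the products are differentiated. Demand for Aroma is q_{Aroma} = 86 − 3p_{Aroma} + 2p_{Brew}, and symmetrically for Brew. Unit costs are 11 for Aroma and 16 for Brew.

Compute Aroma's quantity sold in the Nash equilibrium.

59.0625

Aroma's profit: π = (p_{Aroma} − 11)(86 − 3p_{Aroma} + 2p_{Brew}).
∂π/∂p_{Aroma} = 119 − 6p_{Aroma} + 2p_{Brew} = 0 ⇒ p_{Aroma} = 119/6 + (1/3)p_{Brew}.
Similarly p_{Brew} = 67/3 + (1/3)p_{Aroma}.
Plugging p_{Brew} into Aroma's best response: p_{Aroma} = 119/6 + (1/3)(67/3 + (1/3)p_{Aroma}) ⇒ (8/9)p_{Aroma} = 491/18, so p_{Aroma} = 30.6875.
Then p_{Brew} = 67/3 + (1/3)·30.6875 = 32.5625.
q_{Aroma} = 86 − 3·30.6875 + 2·32.5625 = 59.0625.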